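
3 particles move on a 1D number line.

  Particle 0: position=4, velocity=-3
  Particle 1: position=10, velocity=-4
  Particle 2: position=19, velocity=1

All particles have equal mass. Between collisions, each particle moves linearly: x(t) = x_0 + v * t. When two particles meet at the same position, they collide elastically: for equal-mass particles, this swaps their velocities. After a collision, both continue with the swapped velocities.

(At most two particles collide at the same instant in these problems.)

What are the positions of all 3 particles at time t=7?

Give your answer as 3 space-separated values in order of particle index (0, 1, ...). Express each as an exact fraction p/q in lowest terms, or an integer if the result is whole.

Collision at t=6: particles 0 and 1 swap velocities; positions: p0=-14 p1=-14 p2=25; velocities now: v0=-4 v1=-3 v2=1
Advance to t=7 (no further collisions before then); velocities: v0=-4 v1=-3 v2=1; positions = -18 -17 26

Answer: -18 -17 26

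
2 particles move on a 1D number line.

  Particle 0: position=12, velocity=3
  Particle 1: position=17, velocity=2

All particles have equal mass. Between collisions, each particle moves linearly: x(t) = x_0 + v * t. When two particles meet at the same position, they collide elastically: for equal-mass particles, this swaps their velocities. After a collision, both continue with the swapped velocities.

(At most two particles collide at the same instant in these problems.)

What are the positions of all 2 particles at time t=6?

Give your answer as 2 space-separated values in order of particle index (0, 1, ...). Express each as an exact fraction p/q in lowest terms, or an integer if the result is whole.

Collision at t=5: particles 0 and 1 swap velocities; positions: p0=27 p1=27; velocities now: v0=2 v1=3
Advance to t=6 (no further collisions before then); velocities: v0=2 v1=3; positions = 29 30

Answer: 29 30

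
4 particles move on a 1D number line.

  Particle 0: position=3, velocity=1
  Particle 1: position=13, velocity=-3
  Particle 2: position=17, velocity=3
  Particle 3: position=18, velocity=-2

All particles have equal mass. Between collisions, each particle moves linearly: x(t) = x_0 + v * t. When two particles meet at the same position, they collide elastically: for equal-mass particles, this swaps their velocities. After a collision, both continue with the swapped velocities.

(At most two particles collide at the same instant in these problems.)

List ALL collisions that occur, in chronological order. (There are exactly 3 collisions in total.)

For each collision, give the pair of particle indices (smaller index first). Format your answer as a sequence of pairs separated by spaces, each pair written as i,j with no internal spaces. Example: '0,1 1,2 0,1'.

Answer: 2,3 0,1 1,2

Derivation:
Collision at t=1/5: particles 2 and 3 swap velocities; positions: p0=16/5 p1=62/5 p2=88/5 p3=88/5; velocities now: v0=1 v1=-3 v2=-2 v3=3
Collision at t=5/2: particles 0 and 1 swap velocities; positions: p0=11/2 p1=11/2 p2=13 p3=49/2; velocities now: v0=-3 v1=1 v2=-2 v3=3
Collision at t=5: particles 1 and 2 swap velocities; positions: p0=-2 p1=8 p2=8 p3=32; velocities now: v0=-3 v1=-2 v2=1 v3=3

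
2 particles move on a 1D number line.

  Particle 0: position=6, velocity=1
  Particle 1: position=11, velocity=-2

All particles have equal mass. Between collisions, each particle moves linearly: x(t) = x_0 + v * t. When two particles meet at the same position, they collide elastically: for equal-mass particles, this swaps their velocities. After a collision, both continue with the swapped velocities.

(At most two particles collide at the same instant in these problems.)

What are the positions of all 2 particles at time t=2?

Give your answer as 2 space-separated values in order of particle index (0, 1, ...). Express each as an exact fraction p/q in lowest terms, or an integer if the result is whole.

Answer: 7 8

Derivation:
Collision at t=5/3: particles 0 and 1 swap velocities; positions: p0=23/3 p1=23/3; velocities now: v0=-2 v1=1
Advance to t=2 (no further collisions before then); velocities: v0=-2 v1=1; positions = 7 8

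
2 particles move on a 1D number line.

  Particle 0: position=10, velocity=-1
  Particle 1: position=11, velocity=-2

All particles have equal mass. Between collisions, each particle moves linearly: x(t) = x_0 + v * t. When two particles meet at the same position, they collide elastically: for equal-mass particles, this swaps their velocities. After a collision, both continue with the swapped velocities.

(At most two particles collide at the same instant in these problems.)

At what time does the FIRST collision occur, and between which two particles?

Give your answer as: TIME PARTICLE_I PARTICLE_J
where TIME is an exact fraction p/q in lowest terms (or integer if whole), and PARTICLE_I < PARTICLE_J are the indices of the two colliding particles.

Answer: 1 0 1

Derivation:
Pair (0,1): pos 10,11 vel -1,-2 -> gap=1, closing at 1/unit, collide at t=1
Earliest collision: t=1 between 0 and 1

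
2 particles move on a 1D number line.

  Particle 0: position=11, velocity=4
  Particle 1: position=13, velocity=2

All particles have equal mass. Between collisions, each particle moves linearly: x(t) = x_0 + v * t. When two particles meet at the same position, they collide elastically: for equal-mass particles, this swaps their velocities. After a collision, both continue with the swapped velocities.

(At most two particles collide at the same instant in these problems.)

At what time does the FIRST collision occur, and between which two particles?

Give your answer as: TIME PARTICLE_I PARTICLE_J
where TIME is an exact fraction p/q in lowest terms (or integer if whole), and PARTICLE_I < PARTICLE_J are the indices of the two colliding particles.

Pair (0,1): pos 11,13 vel 4,2 -> gap=2, closing at 2/unit, collide at t=1
Earliest collision: t=1 between 0 and 1

Answer: 1 0 1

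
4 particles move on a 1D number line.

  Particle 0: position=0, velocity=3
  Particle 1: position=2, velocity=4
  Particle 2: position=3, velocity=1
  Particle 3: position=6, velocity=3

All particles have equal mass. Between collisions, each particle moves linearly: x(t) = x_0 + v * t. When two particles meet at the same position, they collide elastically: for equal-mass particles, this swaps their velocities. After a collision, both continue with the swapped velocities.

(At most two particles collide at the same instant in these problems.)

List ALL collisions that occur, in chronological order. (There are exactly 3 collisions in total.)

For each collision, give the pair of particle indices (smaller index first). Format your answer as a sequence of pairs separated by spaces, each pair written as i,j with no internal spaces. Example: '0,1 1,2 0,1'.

Answer: 1,2 0,1 2,3

Derivation:
Collision at t=1/3: particles 1 and 2 swap velocities; positions: p0=1 p1=10/3 p2=10/3 p3=7; velocities now: v0=3 v1=1 v2=4 v3=3
Collision at t=3/2: particles 0 and 1 swap velocities; positions: p0=9/2 p1=9/2 p2=8 p3=21/2; velocities now: v0=1 v1=3 v2=4 v3=3
Collision at t=4: particles 2 and 3 swap velocities; positions: p0=7 p1=12 p2=18 p3=18; velocities now: v0=1 v1=3 v2=3 v3=4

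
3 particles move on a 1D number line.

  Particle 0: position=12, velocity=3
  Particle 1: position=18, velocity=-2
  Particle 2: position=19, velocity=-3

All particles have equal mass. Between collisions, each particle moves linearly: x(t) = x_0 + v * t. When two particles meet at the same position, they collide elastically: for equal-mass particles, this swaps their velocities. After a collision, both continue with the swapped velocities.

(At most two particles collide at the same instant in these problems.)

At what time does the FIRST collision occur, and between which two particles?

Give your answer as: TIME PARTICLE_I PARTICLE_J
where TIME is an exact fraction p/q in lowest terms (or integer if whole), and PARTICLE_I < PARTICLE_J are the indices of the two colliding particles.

Pair (0,1): pos 12,18 vel 3,-2 -> gap=6, closing at 5/unit, collide at t=6/5
Pair (1,2): pos 18,19 vel -2,-3 -> gap=1, closing at 1/unit, collide at t=1
Earliest collision: t=1 between 1 and 2

Answer: 1 1 2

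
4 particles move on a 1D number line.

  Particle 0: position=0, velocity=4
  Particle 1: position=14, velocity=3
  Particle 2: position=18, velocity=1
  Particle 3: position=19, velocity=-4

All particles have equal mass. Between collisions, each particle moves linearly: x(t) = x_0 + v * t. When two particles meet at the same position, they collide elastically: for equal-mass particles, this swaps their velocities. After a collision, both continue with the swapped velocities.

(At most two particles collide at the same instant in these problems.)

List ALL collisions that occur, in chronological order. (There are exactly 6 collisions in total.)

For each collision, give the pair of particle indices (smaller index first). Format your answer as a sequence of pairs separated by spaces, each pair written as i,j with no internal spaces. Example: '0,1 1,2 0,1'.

Answer: 2,3 1,2 2,3 0,1 1,2 2,3

Derivation:
Collision at t=1/5: particles 2 and 3 swap velocities; positions: p0=4/5 p1=73/5 p2=91/5 p3=91/5; velocities now: v0=4 v1=3 v2=-4 v3=1
Collision at t=5/7: particles 1 and 2 swap velocities; positions: p0=20/7 p1=113/7 p2=113/7 p3=131/7; velocities now: v0=4 v1=-4 v2=3 v3=1
Collision at t=2: particles 2 and 3 swap velocities; positions: p0=8 p1=11 p2=20 p3=20; velocities now: v0=4 v1=-4 v2=1 v3=3
Collision at t=19/8: particles 0 and 1 swap velocities; positions: p0=19/2 p1=19/2 p2=163/8 p3=169/8; velocities now: v0=-4 v1=4 v2=1 v3=3
Collision at t=6: particles 1 and 2 swap velocities; positions: p0=-5 p1=24 p2=24 p3=32; velocities now: v0=-4 v1=1 v2=4 v3=3
Collision at t=14: particles 2 and 3 swap velocities; positions: p0=-37 p1=32 p2=56 p3=56; velocities now: v0=-4 v1=1 v2=3 v3=4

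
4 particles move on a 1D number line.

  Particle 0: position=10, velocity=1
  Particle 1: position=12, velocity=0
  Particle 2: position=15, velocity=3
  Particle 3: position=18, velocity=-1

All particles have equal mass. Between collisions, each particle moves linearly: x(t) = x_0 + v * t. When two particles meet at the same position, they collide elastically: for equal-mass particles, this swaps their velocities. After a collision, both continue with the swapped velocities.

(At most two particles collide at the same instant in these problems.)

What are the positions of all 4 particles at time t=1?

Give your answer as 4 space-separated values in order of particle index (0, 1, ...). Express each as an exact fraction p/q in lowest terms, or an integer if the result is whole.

Answer: 11 12 17 18

Derivation:
Collision at t=3/4: particles 2 and 3 swap velocities; positions: p0=43/4 p1=12 p2=69/4 p3=69/4; velocities now: v0=1 v1=0 v2=-1 v3=3
Advance to t=1 (no further collisions before then); velocities: v0=1 v1=0 v2=-1 v3=3; positions = 11 12 17 18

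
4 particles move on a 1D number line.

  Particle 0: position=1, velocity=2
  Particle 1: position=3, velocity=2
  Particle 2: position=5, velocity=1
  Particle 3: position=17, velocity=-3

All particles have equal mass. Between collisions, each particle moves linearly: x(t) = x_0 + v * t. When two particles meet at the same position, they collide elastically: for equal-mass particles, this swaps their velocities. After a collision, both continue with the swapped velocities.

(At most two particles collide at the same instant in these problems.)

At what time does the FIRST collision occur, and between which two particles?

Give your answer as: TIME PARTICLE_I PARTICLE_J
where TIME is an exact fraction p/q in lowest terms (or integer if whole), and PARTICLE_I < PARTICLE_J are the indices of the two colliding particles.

Answer: 2 1 2

Derivation:
Pair (0,1): pos 1,3 vel 2,2 -> not approaching (rel speed 0 <= 0)
Pair (1,2): pos 3,5 vel 2,1 -> gap=2, closing at 1/unit, collide at t=2
Pair (2,3): pos 5,17 vel 1,-3 -> gap=12, closing at 4/unit, collide at t=3
Earliest collision: t=2 between 1 and 2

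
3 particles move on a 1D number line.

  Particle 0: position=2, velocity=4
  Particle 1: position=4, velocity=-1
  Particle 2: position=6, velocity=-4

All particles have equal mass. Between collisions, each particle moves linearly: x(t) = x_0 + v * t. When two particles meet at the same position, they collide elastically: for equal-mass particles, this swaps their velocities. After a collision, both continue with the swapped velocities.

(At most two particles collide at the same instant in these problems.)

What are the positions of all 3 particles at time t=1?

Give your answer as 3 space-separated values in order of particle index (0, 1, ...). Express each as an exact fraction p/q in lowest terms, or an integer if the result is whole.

Collision at t=2/5: particles 0 and 1 swap velocities; positions: p0=18/5 p1=18/5 p2=22/5; velocities now: v0=-1 v1=4 v2=-4
Collision at t=1/2: particles 1 and 2 swap velocities; positions: p0=7/2 p1=4 p2=4; velocities now: v0=-1 v1=-4 v2=4
Collision at t=2/3: particles 0 and 1 swap velocities; positions: p0=10/3 p1=10/3 p2=14/3; velocities now: v0=-4 v1=-1 v2=4
Advance to t=1 (no further collisions before then); velocities: v0=-4 v1=-1 v2=4; positions = 2 3 6

Answer: 2 3 6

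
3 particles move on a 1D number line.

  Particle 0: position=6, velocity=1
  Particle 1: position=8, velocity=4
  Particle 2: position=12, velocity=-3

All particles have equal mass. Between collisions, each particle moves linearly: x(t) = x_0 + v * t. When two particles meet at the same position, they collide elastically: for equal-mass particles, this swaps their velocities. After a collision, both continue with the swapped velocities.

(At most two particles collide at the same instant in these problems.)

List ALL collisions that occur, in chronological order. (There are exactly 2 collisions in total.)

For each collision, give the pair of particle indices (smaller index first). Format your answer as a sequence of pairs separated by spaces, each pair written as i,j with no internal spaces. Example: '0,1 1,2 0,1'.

Answer: 1,2 0,1

Derivation:
Collision at t=4/7: particles 1 and 2 swap velocities; positions: p0=46/7 p1=72/7 p2=72/7; velocities now: v0=1 v1=-3 v2=4
Collision at t=3/2: particles 0 and 1 swap velocities; positions: p0=15/2 p1=15/2 p2=14; velocities now: v0=-3 v1=1 v2=4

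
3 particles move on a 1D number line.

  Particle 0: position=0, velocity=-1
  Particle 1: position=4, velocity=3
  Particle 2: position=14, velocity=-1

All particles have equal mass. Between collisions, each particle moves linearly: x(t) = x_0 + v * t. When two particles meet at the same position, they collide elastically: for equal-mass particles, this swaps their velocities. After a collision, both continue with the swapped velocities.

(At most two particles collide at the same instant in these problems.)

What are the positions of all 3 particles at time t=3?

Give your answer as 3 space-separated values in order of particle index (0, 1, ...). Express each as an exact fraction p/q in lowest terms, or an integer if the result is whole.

Collision at t=5/2: particles 1 and 2 swap velocities; positions: p0=-5/2 p1=23/2 p2=23/2; velocities now: v0=-1 v1=-1 v2=3
Advance to t=3 (no further collisions before then); velocities: v0=-1 v1=-1 v2=3; positions = -3 11 13

Answer: -3 11 13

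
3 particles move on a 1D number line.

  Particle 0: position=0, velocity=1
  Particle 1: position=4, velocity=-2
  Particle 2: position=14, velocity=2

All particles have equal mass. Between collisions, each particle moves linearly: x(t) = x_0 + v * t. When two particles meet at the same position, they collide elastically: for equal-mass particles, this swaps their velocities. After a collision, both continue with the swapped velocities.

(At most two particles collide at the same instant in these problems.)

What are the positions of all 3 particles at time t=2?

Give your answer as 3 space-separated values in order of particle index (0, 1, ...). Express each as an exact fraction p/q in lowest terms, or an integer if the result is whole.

Collision at t=4/3: particles 0 and 1 swap velocities; positions: p0=4/3 p1=4/3 p2=50/3; velocities now: v0=-2 v1=1 v2=2
Advance to t=2 (no further collisions before then); velocities: v0=-2 v1=1 v2=2; positions = 0 2 18

Answer: 0 2 18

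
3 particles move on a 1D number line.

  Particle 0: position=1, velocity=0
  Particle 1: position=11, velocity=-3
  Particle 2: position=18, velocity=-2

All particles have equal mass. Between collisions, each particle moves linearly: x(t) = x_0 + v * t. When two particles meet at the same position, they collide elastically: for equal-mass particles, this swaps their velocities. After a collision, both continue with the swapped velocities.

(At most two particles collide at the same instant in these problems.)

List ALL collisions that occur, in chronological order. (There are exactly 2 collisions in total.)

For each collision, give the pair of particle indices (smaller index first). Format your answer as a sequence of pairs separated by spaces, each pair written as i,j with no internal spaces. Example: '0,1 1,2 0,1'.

Answer: 0,1 1,2

Derivation:
Collision at t=10/3: particles 0 and 1 swap velocities; positions: p0=1 p1=1 p2=34/3; velocities now: v0=-3 v1=0 v2=-2
Collision at t=17/2: particles 1 and 2 swap velocities; positions: p0=-29/2 p1=1 p2=1; velocities now: v0=-3 v1=-2 v2=0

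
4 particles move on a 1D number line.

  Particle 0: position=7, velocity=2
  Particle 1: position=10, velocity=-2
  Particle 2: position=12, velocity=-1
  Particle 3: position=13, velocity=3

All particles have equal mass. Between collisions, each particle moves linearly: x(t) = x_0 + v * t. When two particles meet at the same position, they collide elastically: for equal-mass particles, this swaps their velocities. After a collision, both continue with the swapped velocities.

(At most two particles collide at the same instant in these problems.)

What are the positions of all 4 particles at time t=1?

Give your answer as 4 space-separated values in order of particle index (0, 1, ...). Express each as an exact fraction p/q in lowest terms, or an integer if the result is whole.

Collision at t=3/4: particles 0 and 1 swap velocities; positions: p0=17/2 p1=17/2 p2=45/4 p3=61/4; velocities now: v0=-2 v1=2 v2=-1 v3=3
Advance to t=1 (no further collisions before then); velocities: v0=-2 v1=2 v2=-1 v3=3; positions = 8 9 11 16

Answer: 8 9 11 16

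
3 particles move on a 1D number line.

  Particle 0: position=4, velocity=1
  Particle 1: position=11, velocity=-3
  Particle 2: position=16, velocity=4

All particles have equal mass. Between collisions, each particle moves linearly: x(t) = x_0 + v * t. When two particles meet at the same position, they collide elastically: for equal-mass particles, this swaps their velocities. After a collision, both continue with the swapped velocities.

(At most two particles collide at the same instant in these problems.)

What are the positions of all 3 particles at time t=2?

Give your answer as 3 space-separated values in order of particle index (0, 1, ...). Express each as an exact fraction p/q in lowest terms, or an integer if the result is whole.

Collision at t=7/4: particles 0 and 1 swap velocities; positions: p0=23/4 p1=23/4 p2=23; velocities now: v0=-3 v1=1 v2=4
Advance to t=2 (no further collisions before then); velocities: v0=-3 v1=1 v2=4; positions = 5 6 24

Answer: 5 6 24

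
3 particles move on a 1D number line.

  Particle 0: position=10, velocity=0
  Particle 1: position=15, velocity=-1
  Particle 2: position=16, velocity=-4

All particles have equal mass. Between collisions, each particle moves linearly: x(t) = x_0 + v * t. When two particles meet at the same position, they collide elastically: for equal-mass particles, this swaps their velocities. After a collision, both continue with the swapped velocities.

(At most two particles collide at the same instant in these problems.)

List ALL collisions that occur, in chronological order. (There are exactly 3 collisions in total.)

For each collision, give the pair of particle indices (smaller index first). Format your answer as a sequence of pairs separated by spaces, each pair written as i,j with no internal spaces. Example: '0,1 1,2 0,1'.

Answer: 1,2 0,1 1,2

Derivation:
Collision at t=1/3: particles 1 and 2 swap velocities; positions: p0=10 p1=44/3 p2=44/3; velocities now: v0=0 v1=-4 v2=-1
Collision at t=3/2: particles 0 and 1 swap velocities; positions: p0=10 p1=10 p2=27/2; velocities now: v0=-4 v1=0 v2=-1
Collision at t=5: particles 1 and 2 swap velocities; positions: p0=-4 p1=10 p2=10; velocities now: v0=-4 v1=-1 v2=0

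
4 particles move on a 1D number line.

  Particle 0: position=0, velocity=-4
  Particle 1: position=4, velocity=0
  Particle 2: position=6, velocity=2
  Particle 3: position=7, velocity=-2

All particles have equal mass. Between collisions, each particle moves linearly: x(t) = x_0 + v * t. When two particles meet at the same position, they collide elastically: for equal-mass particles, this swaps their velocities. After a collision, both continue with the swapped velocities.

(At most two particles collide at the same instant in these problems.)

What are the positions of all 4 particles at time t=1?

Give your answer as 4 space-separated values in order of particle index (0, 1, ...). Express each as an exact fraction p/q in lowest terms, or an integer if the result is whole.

Answer: -4 4 5 8

Derivation:
Collision at t=1/4: particles 2 and 3 swap velocities; positions: p0=-1 p1=4 p2=13/2 p3=13/2; velocities now: v0=-4 v1=0 v2=-2 v3=2
Advance to t=1 (no further collisions before then); velocities: v0=-4 v1=0 v2=-2 v3=2; positions = -4 4 5 8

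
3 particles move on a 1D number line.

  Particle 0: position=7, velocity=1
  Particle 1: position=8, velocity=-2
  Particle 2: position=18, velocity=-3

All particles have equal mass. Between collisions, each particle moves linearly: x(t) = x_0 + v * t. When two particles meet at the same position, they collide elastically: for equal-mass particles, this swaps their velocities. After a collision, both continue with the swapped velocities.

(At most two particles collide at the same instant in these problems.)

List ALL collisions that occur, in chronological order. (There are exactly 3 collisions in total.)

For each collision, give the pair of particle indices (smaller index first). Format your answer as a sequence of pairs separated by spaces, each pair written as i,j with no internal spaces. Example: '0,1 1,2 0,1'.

Answer: 0,1 1,2 0,1

Derivation:
Collision at t=1/3: particles 0 and 1 swap velocities; positions: p0=22/3 p1=22/3 p2=17; velocities now: v0=-2 v1=1 v2=-3
Collision at t=11/4: particles 1 and 2 swap velocities; positions: p0=5/2 p1=39/4 p2=39/4; velocities now: v0=-2 v1=-3 v2=1
Collision at t=10: particles 0 and 1 swap velocities; positions: p0=-12 p1=-12 p2=17; velocities now: v0=-3 v1=-2 v2=1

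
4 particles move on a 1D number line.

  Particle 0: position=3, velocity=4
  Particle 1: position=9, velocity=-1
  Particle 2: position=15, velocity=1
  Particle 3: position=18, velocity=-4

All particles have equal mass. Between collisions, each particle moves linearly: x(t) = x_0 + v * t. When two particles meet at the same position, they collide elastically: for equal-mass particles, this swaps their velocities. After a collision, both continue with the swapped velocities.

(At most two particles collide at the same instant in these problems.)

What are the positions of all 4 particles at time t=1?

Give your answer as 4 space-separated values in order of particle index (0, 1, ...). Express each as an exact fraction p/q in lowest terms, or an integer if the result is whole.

Collision at t=3/5: particles 2 and 3 swap velocities; positions: p0=27/5 p1=42/5 p2=78/5 p3=78/5; velocities now: v0=4 v1=-1 v2=-4 v3=1
Advance to t=1 (no further collisions before then); velocities: v0=4 v1=-1 v2=-4 v3=1; positions = 7 8 14 16

Answer: 7 8 14 16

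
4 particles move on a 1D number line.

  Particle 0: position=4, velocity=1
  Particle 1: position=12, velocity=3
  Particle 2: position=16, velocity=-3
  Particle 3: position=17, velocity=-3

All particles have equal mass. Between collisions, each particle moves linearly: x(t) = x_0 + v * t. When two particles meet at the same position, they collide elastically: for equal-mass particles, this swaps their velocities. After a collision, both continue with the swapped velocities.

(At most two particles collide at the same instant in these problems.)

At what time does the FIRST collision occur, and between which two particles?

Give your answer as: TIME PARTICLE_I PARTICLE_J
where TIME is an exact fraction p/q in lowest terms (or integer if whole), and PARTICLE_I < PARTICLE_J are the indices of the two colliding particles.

Pair (0,1): pos 4,12 vel 1,3 -> not approaching (rel speed -2 <= 0)
Pair (1,2): pos 12,16 vel 3,-3 -> gap=4, closing at 6/unit, collide at t=2/3
Pair (2,3): pos 16,17 vel -3,-3 -> not approaching (rel speed 0 <= 0)
Earliest collision: t=2/3 between 1 and 2

Answer: 2/3 1 2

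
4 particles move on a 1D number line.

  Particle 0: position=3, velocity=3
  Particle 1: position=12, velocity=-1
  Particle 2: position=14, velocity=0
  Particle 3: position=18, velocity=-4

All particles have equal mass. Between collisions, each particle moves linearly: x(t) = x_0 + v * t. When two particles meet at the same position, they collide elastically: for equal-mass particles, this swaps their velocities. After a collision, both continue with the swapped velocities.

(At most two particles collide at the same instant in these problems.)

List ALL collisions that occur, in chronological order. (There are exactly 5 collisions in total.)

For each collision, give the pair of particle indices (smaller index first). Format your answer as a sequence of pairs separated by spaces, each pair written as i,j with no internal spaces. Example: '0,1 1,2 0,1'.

Answer: 2,3 1,2 0,1 1,2 2,3

Derivation:
Collision at t=1: particles 2 and 3 swap velocities; positions: p0=6 p1=11 p2=14 p3=14; velocities now: v0=3 v1=-1 v2=-4 v3=0
Collision at t=2: particles 1 and 2 swap velocities; positions: p0=9 p1=10 p2=10 p3=14; velocities now: v0=3 v1=-4 v2=-1 v3=0
Collision at t=15/7: particles 0 and 1 swap velocities; positions: p0=66/7 p1=66/7 p2=69/7 p3=14; velocities now: v0=-4 v1=3 v2=-1 v3=0
Collision at t=9/4: particles 1 and 2 swap velocities; positions: p0=9 p1=39/4 p2=39/4 p3=14; velocities now: v0=-4 v1=-1 v2=3 v3=0
Collision at t=11/3: particles 2 and 3 swap velocities; positions: p0=10/3 p1=25/3 p2=14 p3=14; velocities now: v0=-4 v1=-1 v2=0 v3=3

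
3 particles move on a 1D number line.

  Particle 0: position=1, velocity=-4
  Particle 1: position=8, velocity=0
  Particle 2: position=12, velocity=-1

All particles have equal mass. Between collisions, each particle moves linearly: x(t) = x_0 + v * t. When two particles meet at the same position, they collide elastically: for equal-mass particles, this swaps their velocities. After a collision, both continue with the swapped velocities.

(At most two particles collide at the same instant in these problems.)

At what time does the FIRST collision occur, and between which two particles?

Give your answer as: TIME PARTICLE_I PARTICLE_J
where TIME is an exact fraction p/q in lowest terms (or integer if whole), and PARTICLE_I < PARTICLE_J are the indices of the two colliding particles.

Answer: 4 1 2

Derivation:
Pair (0,1): pos 1,8 vel -4,0 -> not approaching (rel speed -4 <= 0)
Pair (1,2): pos 8,12 vel 0,-1 -> gap=4, closing at 1/unit, collide at t=4
Earliest collision: t=4 between 1 and 2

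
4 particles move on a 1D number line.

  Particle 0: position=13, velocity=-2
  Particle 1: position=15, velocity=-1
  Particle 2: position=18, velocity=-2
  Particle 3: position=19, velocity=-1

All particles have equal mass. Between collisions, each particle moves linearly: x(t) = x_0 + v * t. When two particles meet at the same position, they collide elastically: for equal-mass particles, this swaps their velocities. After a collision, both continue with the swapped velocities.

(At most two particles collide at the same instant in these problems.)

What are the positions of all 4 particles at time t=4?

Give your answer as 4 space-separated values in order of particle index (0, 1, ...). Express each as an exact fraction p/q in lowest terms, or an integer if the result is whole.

Collision at t=3: particles 1 and 2 swap velocities; positions: p0=7 p1=12 p2=12 p3=16; velocities now: v0=-2 v1=-2 v2=-1 v3=-1
Advance to t=4 (no further collisions before then); velocities: v0=-2 v1=-2 v2=-1 v3=-1; positions = 5 10 11 15

Answer: 5 10 11 15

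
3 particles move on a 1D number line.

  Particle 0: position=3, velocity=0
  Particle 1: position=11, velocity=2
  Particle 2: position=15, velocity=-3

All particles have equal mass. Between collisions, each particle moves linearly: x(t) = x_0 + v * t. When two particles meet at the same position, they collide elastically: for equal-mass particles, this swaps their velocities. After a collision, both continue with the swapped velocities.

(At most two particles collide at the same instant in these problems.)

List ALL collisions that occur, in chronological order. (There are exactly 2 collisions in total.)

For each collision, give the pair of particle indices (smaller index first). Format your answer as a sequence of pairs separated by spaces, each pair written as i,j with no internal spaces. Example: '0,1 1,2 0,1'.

Collision at t=4/5: particles 1 and 2 swap velocities; positions: p0=3 p1=63/5 p2=63/5; velocities now: v0=0 v1=-3 v2=2
Collision at t=4: particles 0 and 1 swap velocities; positions: p0=3 p1=3 p2=19; velocities now: v0=-3 v1=0 v2=2

Answer: 1,2 0,1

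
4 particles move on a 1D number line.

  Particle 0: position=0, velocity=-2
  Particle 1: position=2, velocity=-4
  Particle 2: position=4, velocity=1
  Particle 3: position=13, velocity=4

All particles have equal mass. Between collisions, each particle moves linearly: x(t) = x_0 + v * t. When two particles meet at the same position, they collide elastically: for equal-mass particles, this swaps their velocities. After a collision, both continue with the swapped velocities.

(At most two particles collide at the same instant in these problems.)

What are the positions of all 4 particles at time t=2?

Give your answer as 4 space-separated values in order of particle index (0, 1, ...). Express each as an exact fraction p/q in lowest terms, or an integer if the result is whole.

Answer: -6 -4 6 21

Derivation:
Collision at t=1: particles 0 and 1 swap velocities; positions: p0=-2 p1=-2 p2=5 p3=17; velocities now: v0=-4 v1=-2 v2=1 v3=4
Advance to t=2 (no further collisions before then); velocities: v0=-4 v1=-2 v2=1 v3=4; positions = -6 -4 6 21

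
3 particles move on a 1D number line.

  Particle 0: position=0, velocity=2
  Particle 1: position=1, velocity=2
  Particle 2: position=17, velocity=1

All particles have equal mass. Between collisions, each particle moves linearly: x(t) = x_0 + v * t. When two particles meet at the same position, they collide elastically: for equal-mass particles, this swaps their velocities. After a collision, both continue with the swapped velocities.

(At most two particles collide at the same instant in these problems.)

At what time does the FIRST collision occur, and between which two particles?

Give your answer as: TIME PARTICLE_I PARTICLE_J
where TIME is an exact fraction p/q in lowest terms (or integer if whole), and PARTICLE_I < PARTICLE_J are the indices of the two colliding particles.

Answer: 16 1 2

Derivation:
Pair (0,1): pos 0,1 vel 2,2 -> not approaching (rel speed 0 <= 0)
Pair (1,2): pos 1,17 vel 2,1 -> gap=16, closing at 1/unit, collide at t=16
Earliest collision: t=16 between 1 and 2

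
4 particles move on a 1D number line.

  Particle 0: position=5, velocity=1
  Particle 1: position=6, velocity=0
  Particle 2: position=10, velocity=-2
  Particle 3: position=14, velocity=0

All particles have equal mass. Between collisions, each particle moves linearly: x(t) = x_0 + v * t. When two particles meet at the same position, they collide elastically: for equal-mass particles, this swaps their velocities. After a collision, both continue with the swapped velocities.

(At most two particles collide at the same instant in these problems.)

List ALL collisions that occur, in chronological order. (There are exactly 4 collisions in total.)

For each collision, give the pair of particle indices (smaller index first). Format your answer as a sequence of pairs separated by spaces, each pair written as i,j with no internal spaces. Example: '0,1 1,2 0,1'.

Collision at t=1: particles 0 and 1 swap velocities; positions: p0=6 p1=6 p2=8 p3=14; velocities now: v0=0 v1=1 v2=-2 v3=0
Collision at t=5/3: particles 1 and 2 swap velocities; positions: p0=6 p1=20/3 p2=20/3 p3=14; velocities now: v0=0 v1=-2 v2=1 v3=0
Collision at t=2: particles 0 and 1 swap velocities; positions: p0=6 p1=6 p2=7 p3=14; velocities now: v0=-2 v1=0 v2=1 v3=0
Collision at t=9: particles 2 and 3 swap velocities; positions: p0=-8 p1=6 p2=14 p3=14; velocities now: v0=-2 v1=0 v2=0 v3=1

Answer: 0,1 1,2 0,1 2,3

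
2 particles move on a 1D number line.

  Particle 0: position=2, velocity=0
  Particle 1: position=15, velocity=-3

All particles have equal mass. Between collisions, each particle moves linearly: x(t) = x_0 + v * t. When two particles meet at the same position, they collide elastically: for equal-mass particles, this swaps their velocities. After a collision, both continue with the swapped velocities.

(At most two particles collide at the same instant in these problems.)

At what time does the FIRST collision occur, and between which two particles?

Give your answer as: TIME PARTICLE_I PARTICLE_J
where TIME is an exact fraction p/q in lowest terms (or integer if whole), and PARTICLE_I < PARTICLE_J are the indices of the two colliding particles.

Answer: 13/3 0 1

Derivation:
Pair (0,1): pos 2,15 vel 0,-3 -> gap=13, closing at 3/unit, collide at t=13/3
Earliest collision: t=13/3 between 0 and 1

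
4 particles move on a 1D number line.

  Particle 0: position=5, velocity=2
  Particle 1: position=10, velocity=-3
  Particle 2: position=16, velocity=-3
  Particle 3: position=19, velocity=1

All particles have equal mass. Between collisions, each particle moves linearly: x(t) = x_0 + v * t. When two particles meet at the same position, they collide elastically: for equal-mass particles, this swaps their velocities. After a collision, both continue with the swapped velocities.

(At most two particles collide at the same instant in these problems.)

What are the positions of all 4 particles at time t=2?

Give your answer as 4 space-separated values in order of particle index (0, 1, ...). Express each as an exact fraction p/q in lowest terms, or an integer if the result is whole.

Answer: 4 9 10 21

Derivation:
Collision at t=1: particles 0 and 1 swap velocities; positions: p0=7 p1=7 p2=13 p3=20; velocities now: v0=-3 v1=2 v2=-3 v3=1
Advance to t=2 (no further collisions before then); velocities: v0=-3 v1=2 v2=-3 v3=1; positions = 4 9 10 21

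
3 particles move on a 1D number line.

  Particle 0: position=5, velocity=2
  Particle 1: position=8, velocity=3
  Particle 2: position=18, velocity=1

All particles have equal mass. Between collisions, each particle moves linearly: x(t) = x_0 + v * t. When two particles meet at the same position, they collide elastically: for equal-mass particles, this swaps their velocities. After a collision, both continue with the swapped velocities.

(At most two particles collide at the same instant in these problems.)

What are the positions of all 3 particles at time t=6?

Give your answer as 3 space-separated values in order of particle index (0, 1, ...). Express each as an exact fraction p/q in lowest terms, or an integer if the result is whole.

Collision at t=5: particles 1 and 2 swap velocities; positions: p0=15 p1=23 p2=23; velocities now: v0=2 v1=1 v2=3
Advance to t=6 (no further collisions before then); velocities: v0=2 v1=1 v2=3; positions = 17 24 26

Answer: 17 24 26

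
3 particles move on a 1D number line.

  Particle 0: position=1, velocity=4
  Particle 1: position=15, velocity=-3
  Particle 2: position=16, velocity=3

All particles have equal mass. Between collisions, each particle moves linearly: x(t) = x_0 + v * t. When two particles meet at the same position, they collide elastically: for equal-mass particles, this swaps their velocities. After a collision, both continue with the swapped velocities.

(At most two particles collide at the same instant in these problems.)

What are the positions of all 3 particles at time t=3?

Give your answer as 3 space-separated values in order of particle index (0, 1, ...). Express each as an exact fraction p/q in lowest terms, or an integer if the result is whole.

Collision at t=2: particles 0 and 1 swap velocities; positions: p0=9 p1=9 p2=22; velocities now: v0=-3 v1=4 v2=3
Advance to t=3 (no further collisions before then); velocities: v0=-3 v1=4 v2=3; positions = 6 13 25

Answer: 6 13 25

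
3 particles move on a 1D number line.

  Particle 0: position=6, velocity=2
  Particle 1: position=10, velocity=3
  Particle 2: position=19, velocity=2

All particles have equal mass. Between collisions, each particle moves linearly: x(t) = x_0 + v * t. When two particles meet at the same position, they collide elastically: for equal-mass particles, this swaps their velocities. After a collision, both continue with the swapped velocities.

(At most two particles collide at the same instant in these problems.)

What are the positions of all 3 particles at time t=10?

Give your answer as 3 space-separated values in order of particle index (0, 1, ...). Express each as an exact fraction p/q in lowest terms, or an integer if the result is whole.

Collision at t=9: particles 1 and 2 swap velocities; positions: p0=24 p1=37 p2=37; velocities now: v0=2 v1=2 v2=3
Advance to t=10 (no further collisions before then); velocities: v0=2 v1=2 v2=3; positions = 26 39 40

Answer: 26 39 40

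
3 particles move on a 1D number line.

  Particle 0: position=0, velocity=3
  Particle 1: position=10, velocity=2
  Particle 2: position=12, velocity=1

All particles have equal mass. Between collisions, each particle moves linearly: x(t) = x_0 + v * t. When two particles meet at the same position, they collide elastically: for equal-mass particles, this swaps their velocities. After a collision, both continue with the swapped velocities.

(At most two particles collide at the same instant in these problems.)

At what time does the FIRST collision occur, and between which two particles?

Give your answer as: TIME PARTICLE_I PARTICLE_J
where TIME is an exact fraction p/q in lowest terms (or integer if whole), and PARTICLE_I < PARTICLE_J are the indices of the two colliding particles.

Pair (0,1): pos 0,10 vel 3,2 -> gap=10, closing at 1/unit, collide at t=10
Pair (1,2): pos 10,12 vel 2,1 -> gap=2, closing at 1/unit, collide at t=2
Earliest collision: t=2 between 1 and 2

Answer: 2 1 2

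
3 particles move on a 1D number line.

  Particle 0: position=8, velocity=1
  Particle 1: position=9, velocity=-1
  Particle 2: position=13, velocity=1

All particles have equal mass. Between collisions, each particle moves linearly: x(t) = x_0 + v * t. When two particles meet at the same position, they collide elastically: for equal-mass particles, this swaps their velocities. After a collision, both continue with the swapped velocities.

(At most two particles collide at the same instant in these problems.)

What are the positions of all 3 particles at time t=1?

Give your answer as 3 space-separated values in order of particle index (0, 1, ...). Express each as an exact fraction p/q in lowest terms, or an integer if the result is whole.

Collision at t=1/2: particles 0 and 1 swap velocities; positions: p0=17/2 p1=17/2 p2=27/2; velocities now: v0=-1 v1=1 v2=1
Advance to t=1 (no further collisions before then); velocities: v0=-1 v1=1 v2=1; positions = 8 9 14

Answer: 8 9 14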